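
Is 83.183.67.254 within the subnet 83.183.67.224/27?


Subnet network: 83.183.67.224
Test IP AND mask: 83.183.67.224
Yes, 83.183.67.254 is in 83.183.67.224/27


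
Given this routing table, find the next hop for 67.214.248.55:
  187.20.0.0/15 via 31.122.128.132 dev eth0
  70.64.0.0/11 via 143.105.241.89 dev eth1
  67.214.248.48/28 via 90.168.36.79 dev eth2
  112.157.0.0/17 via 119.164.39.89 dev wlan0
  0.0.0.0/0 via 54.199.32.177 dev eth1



Longest prefix match for 67.214.248.55:
  /15 187.20.0.0: no
  /11 70.64.0.0: no
  /28 67.214.248.48: MATCH
  /17 112.157.0.0: no
  /0 0.0.0.0: MATCH
Selected: next-hop 90.168.36.79 via eth2 (matched /28)


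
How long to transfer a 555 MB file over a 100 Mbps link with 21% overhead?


Effective throughput = 100 * (1 - 21/100) = 79 Mbps
File size in Mb = 555 * 8 = 4440 Mb
Time = 4440 / 79
Time = 56.2025 seconds


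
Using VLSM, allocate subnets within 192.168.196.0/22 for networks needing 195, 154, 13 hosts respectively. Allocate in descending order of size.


195 hosts -> /24 (254 usable): 192.168.196.0/24
154 hosts -> /24 (254 usable): 192.168.197.0/24
13 hosts -> /28 (14 usable): 192.168.198.0/28
Allocation: 192.168.196.0/24 (195 hosts, 254 usable); 192.168.197.0/24 (154 hosts, 254 usable); 192.168.198.0/28 (13 hosts, 14 usable)


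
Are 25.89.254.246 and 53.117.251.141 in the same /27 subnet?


Mask: 255.255.255.224
25.89.254.246 AND mask = 25.89.254.224
53.117.251.141 AND mask = 53.117.251.128
No, different subnets (25.89.254.224 vs 53.117.251.128)


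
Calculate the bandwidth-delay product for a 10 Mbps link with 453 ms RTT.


BDP = bandwidth * RTT
= 10 Mbps * 453 ms
= 10 * 1e6 * 453 / 1000 bits
= 4530000 bits
= 566250 bytes
= 552.9785 KB
BDP = 4530000 bits (566250 bytes)


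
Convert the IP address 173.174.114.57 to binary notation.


173 = 10101101
174 = 10101110
114 = 01110010
57 = 00111001
Binary: 10101101.10101110.01110010.00111001


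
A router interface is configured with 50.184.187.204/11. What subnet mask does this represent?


/11 means 11 network bits, 21 host bits
Binary: 11111111111000000000000000000000
Mask: 255.224.0.0


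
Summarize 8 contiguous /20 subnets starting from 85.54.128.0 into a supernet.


Original prefix: /20
Number of subnets: 8 = 2^3
New prefix = 20 - 3 = 17
Supernet: 85.54.128.0/17


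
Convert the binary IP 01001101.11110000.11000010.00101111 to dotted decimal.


01001101 = 77
11110000 = 240
11000010 = 194
00101111 = 47
IP: 77.240.194.47


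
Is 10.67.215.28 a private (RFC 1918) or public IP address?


RFC 1918 private ranges:
  10.0.0.0/8 (10.0.0.0 - 10.255.255.255)
  172.16.0.0/12 (172.16.0.0 - 172.31.255.255)
  192.168.0.0/16 (192.168.0.0 - 192.168.255.255)
Private (in 10.0.0.0/8)


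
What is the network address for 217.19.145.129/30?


IP:   11011001.00010011.10010001.10000001
Mask: 11111111.11111111.11111111.11111100
AND operation:
Net:  11011001.00010011.10010001.10000000
Network: 217.19.145.128/30


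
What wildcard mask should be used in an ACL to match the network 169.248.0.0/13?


Subnet mask: 255.248.0.0
Wildcard = 255.255.255.255 - subnet mask
255 - 255 = 0
255 - 248 = 7
255 - 0 = 255
255 - 0 = 255
Wildcard: 0.7.255.255


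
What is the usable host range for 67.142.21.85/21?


Network: 67.142.16.0
Broadcast: 67.142.23.255
First usable = network + 1
Last usable = broadcast - 1
Range: 67.142.16.1 to 67.142.23.254


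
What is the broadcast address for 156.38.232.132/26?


Network: 156.38.232.128/26
Host bits = 6
Set all host bits to 1:
Broadcast: 156.38.232.191


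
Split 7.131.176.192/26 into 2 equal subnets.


New prefix = 26 + 1 = 27
Each subnet has 32 addresses
  7.131.176.192/27
  7.131.176.224/27
Subnets: 7.131.176.192/27, 7.131.176.224/27


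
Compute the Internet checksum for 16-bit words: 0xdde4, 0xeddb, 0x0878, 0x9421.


Sum all words (with carry folding):
+ 0xdde4 = 0xdde4
+ 0xeddb = 0xcbc0
+ 0x0878 = 0xd438
+ 0x9421 = 0x685a
One's complement: ~0x685a
Checksum = 0x97a5


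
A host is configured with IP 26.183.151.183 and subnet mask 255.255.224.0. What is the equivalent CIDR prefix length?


Binary: 11111111.11111111.11100000.00000000
Count leading 1s
Prefix: /19


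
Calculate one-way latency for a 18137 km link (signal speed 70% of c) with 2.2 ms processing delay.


Speed = 0.7 * 3e5 km/s = 210000 km/s
Propagation delay = 18137 / 210000 = 0.0864 s = 86.3667 ms
Processing delay = 2.2 ms
Total one-way latency = 88.5667 ms


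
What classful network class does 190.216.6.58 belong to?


First octet: 190
Binary: 10111110
10xxxxxx -> Class B (128-191)
Class B, default mask 255.255.0.0 (/16)


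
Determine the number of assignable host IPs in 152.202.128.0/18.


Host bits = 32 - 18 = 14
Total addresses = 2^14 = 16384
Usable = total - 2 (network and broadcast)
Usable hosts: 16382


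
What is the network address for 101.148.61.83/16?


IP:   01100101.10010100.00111101.01010011
Mask: 11111111.11111111.00000000.00000000
AND operation:
Net:  01100101.10010100.00000000.00000000
Network: 101.148.0.0/16


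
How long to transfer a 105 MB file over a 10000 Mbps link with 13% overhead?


Effective throughput = 10000 * (1 - 13/100) = 8700 Mbps
File size in Mb = 105 * 8 = 840 Mb
Time = 840 / 8700
Time = 0.0966 seconds


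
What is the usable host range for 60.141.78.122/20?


Network: 60.141.64.0
Broadcast: 60.141.79.255
First usable = network + 1
Last usable = broadcast - 1
Range: 60.141.64.1 to 60.141.79.254


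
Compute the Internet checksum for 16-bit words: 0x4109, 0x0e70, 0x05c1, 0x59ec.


Sum all words (with carry folding):
+ 0x4109 = 0x4109
+ 0x0e70 = 0x4f79
+ 0x05c1 = 0x553a
+ 0x59ec = 0xaf26
One's complement: ~0xaf26
Checksum = 0x50d9


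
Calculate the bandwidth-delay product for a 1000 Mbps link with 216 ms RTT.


BDP = bandwidth * RTT
= 1000 Mbps * 216 ms
= 1000 * 1e6 * 216 / 1000 bits
= 216000000 bits
= 27000000 bytes
= 26367.1875 KB
BDP = 216000000 bits (27000000 bytes)


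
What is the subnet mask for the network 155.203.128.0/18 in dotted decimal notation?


/18 means 18 network bits, 14 host bits
Binary: 11111111111111111100000000000000
Mask: 255.255.192.0


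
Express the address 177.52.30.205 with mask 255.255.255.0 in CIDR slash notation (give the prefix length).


Binary: 11111111.11111111.11111111.00000000
Count leading 1s
Prefix: /24


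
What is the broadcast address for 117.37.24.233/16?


Network: 117.37.0.0/16
Host bits = 16
Set all host bits to 1:
Broadcast: 117.37.255.255


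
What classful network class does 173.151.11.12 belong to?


First octet: 173
Binary: 10101101
10xxxxxx -> Class B (128-191)
Class B, default mask 255.255.0.0 (/16)


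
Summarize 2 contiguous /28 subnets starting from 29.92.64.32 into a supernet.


Original prefix: /28
Number of subnets: 2 = 2^1
New prefix = 28 - 1 = 27
Supernet: 29.92.64.32/27


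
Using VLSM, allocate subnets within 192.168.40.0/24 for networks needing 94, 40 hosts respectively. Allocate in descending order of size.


94 hosts -> /25 (126 usable): 192.168.40.0/25
40 hosts -> /26 (62 usable): 192.168.40.128/26
Allocation: 192.168.40.0/25 (94 hosts, 126 usable); 192.168.40.128/26 (40 hosts, 62 usable)


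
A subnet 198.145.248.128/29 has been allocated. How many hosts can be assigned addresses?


Host bits = 32 - 29 = 3
Total addresses = 2^3 = 8
Usable = total - 2 (network and broadcast)
Usable hosts: 6


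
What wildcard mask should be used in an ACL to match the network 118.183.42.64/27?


Subnet mask: 255.255.255.224
Wildcard = 255.255.255.255 - subnet mask
255 - 255 = 0
255 - 255 = 0
255 - 255 = 0
255 - 224 = 31
Wildcard: 0.0.0.31


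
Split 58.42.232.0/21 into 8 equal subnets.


New prefix = 21 + 3 = 24
Each subnet has 256 addresses
  58.42.232.0/24
  58.42.233.0/24
  58.42.234.0/24
  58.42.235.0/24
  58.42.236.0/24
  58.42.237.0/24
  58.42.238.0/24
  58.42.239.0/24
Subnets: 58.42.232.0/24, 58.42.233.0/24, 58.42.234.0/24, 58.42.235.0/24, 58.42.236.0/24, 58.42.237.0/24, 58.42.238.0/24, 58.42.239.0/24


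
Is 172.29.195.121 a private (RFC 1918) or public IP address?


RFC 1918 private ranges:
  10.0.0.0/8 (10.0.0.0 - 10.255.255.255)
  172.16.0.0/12 (172.16.0.0 - 172.31.255.255)
  192.168.0.0/16 (192.168.0.0 - 192.168.255.255)
Private (in 172.16.0.0/12)


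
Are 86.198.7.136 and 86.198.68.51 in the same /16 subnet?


Mask: 255.255.0.0
86.198.7.136 AND mask = 86.198.0.0
86.198.68.51 AND mask = 86.198.0.0
Yes, same subnet (86.198.0.0)


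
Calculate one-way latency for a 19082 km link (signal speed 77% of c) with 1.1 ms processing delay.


Speed = 0.77 * 3e5 km/s = 231000 km/s
Propagation delay = 19082 / 231000 = 0.0826 s = 82.6061 ms
Processing delay = 1.1 ms
Total one-way latency = 83.7061 ms


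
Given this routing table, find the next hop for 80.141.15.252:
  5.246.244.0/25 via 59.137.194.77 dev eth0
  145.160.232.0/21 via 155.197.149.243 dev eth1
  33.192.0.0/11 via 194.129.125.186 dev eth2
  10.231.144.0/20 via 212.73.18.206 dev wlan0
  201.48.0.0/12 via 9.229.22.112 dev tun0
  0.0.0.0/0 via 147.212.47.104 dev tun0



Longest prefix match for 80.141.15.252:
  /25 5.246.244.0: no
  /21 145.160.232.0: no
  /11 33.192.0.0: no
  /20 10.231.144.0: no
  /12 201.48.0.0: no
  /0 0.0.0.0: MATCH
Selected: next-hop 147.212.47.104 via tun0 (matched /0)


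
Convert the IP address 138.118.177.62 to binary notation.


138 = 10001010
118 = 01110110
177 = 10110001
62 = 00111110
Binary: 10001010.01110110.10110001.00111110


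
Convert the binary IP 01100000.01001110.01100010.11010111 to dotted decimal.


01100000 = 96
01001110 = 78
01100010 = 98
11010111 = 215
IP: 96.78.98.215


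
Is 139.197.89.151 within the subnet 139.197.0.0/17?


Subnet network: 139.197.0.0
Test IP AND mask: 139.197.0.0
Yes, 139.197.89.151 is in 139.197.0.0/17


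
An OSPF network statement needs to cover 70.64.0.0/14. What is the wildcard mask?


Subnet mask: 255.252.0.0
Wildcard = 255.255.255.255 - subnet mask
255 - 255 = 0
255 - 252 = 3
255 - 0 = 255
255 - 0 = 255
Wildcard: 0.3.255.255


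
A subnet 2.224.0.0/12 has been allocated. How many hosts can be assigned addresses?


Host bits = 32 - 12 = 20
Total addresses = 2^20 = 1048576
Usable = total - 2 (network and broadcast)
Usable hosts: 1048574


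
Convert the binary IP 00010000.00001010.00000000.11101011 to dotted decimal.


00010000 = 16
00001010 = 10
00000000 = 0
11101011 = 235
IP: 16.10.0.235


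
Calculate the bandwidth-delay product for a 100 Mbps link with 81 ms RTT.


BDP = bandwidth * RTT
= 100 Mbps * 81 ms
= 100 * 1e6 * 81 / 1000 bits
= 8100000 bits
= 1012500 bytes
= 988.7695 KB
BDP = 8100000 bits (1012500 bytes)


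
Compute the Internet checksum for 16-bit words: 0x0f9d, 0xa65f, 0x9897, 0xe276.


Sum all words (with carry folding):
+ 0x0f9d = 0x0f9d
+ 0xa65f = 0xb5fc
+ 0x9897 = 0x4e94
+ 0xe276 = 0x310b
One's complement: ~0x310b
Checksum = 0xcef4


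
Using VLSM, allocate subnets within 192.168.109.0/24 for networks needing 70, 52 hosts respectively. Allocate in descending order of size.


70 hosts -> /25 (126 usable): 192.168.109.0/25
52 hosts -> /26 (62 usable): 192.168.109.128/26
Allocation: 192.168.109.0/25 (70 hosts, 126 usable); 192.168.109.128/26 (52 hosts, 62 usable)


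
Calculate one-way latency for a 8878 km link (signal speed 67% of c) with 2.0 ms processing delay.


Speed = 0.67 * 3e5 km/s = 201000 km/s
Propagation delay = 8878 / 201000 = 0.0442 s = 44.1692 ms
Processing delay = 2.0 ms
Total one-way latency = 46.1692 ms


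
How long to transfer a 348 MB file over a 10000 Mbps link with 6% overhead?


Effective throughput = 10000 * (1 - 6/100) = 9400 Mbps
File size in Mb = 348 * 8 = 2784 Mb
Time = 2784 / 9400
Time = 0.2962 seconds


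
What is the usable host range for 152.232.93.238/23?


Network: 152.232.92.0
Broadcast: 152.232.93.255
First usable = network + 1
Last usable = broadcast - 1
Range: 152.232.92.1 to 152.232.93.254


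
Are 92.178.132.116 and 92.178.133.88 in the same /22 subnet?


Mask: 255.255.252.0
92.178.132.116 AND mask = 92.178.132.0
92.178.133.88 AND mask = 92.178.132.0
Yes, same subnet (92.178.132.0)


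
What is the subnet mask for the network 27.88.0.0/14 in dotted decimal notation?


/14 means 14 network bits, 18 host bits
Binary: 11111111111111000000000000000000
Mask: 255.252.0.0


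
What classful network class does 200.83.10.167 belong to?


First octet: 200
Binary: 11001000
110xxxxx -> Class C (192-223)
Class C, default mask 255.255.255.0 (/24)


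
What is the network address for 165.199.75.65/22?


IP:   10100101.11000111.01001011.01000001
Mask: 11111111.11111111.11111100.00000000
AND operation:
Net:  10100101.11000111.01001000.00000000
Network: 165.199.72.0/22


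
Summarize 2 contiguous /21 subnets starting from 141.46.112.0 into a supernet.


Original prefix: /21
Number of subnets: 2 = 2^1
New prefix = 21 - 1 = 20
Supernet: 141.46.112.0/20


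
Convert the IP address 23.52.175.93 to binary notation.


23 = 00010111
52 = 00110100
175 = 10101111
93 = 01011101
Binary: 00010111.00110100.10101111.01011101


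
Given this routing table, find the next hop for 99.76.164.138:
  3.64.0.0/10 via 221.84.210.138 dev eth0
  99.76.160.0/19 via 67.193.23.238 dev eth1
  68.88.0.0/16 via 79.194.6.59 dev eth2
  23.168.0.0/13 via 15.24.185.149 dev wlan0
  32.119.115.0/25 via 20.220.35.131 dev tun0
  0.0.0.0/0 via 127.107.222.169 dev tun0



Longest prefix match for 99.76.164.138:
  /10 3.64.0.0: no
  /19 99.76.160.0: MATCH
  /16 68.88.0.0: no
  /13 23.168.0.0: no
  /25 32.119.115.0: no
  /0 0.0.0.0: MATCH
Selected: next-hop 67.193.23.238 via eth1 (matched /19)


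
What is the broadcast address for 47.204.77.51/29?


Network: 47.204.77.48/29
Host bits = 3
Set all host bits to 1:
Broadcast: 47.204.77.55


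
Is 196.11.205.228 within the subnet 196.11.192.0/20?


Subnet network: 196.11.192.0
Test IP AND mask: 196.11.192.0
Yes, 196.11.205.228 is in 196.11.192.0/20


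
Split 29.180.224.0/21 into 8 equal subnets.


New prefix = 21 + 3 = 24
Each subnet has 256 addresses
  29.180.224.0/24
  29.180.225.0/24
  29.180.226.0/24
  29.180.227.0/24
  29.180.228.0/24
  29.180.229.0/24
  29.180.230.0/24
  29.180.231.0/24
Subnets: 29.180.224.0/24, 29.180.225.0/24, 29.180.226.0/24, 29.180.227.0/24, 29.180.228.0/24, 29.180.229.0/24, 29.180.230.0/24, 29.180.231.0/24


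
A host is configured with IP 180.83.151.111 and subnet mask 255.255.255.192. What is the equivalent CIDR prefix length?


Binary: 11111111.11111111.11111111.11000000
Count leading 1s
Prefix: /26


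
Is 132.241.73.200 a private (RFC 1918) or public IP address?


RFC 1918 private ranges:
  10.0.0.0/8 (10.0.0.0 - 10.255.255.255)
  172.16.0.0/12 (172.16.0.0 - 172.31.255.255)
  192.168.0.0/16 (192.168.0.0 - 192.168.255.255)
Public (not in any RFC 1918 range)


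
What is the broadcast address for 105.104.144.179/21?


Network: 105.104.144.0/21
Host bits = 11
Set all host bits to 1:
Broadcast: 105.104.151.255


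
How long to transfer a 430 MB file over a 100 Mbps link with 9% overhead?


Effective throughput = 100 * (1 - 9/100) = 91 Mbps
File size in Mb = 430 * 8 = 3440 Mb
Time = 3440 / 91
Time = 37.8022 seconds


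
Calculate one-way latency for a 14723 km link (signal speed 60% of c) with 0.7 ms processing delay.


Speed = 0.6 * 3e5 km/s = 180000 km/s
Propagation delay = 14723 / 180000 = 0.0818 s = 81.7944 ms
Processing delay = 0.7 ms
Total one-way latency = 82.4944 ms


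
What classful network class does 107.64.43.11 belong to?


First octet: 107
Binary: 01101011
0xxxxxxx -> Class A (1-126)
Class A, default mask 255.0.0.0 (/8)


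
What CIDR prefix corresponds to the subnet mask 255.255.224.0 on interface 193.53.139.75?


Binary: 11111111.11111111.11100000.00000000
Count leading 1s
Prefix: /19


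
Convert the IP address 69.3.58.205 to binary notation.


69 = 01000101
3 = 00000011
58 = 00111010
205 = 11001101
Binary: 01000101.00000011.00111010.11001101


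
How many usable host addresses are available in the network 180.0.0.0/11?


Host bits = 32 - 11 = 21
Total addresses = 2^21 = 2097152
Usable = total - 2 (network and broadcast)
Usable hosts: 2097150


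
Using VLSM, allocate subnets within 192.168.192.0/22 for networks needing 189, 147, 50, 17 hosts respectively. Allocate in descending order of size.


189 hosts -> /24 (254 usable): 192.168.192.0/24
147 hosts -> /24 (254 usable): 192.168.193.0/24
50 hosts -> /26 (62 usable): 192.168.194.0/26
17 hosts -> /27 (30 usable): 192.168.194.64/27
Allocation: 192.168.192.0/24 (189 hosts, 254 usable); 192.168.193.0/24 (147 hosts, 254 usable); 192.168.194.0/26 (50 hosts, 62 usable); 192.168.194.64/27 (17 hosts, 30 usable)


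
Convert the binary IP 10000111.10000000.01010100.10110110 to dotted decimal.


10000111 = 135
10000000 = 128
01010100 = 84
10110110 = 182
IP: 135.128.84.182


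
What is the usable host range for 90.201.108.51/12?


Network: 90.192.0.0
Broadcast: 90.207.255.255
First usable = network + 1
Last usable = broadcast - 1
Range: 90.192.0.1 to 90.207.255.254


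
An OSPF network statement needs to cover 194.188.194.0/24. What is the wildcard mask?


Subnet mask: 255.255.255.0
Wildcard = 255.255.255.255 - subnet mask
255 - 255 = 0
255 - 255 = 0
255 - 255 = 0
255 - 0 = 255
Wildcard: 0.0.0.255


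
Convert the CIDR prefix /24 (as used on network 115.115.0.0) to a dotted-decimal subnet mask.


/24 means 24 network bits, 8 host bits
Binary: 11111111111111111111111100000000
Mask: 255.255.255.0


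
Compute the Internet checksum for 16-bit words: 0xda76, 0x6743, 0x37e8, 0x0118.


Sum all words (with carry folding):
+ 0xda76 = 0xda76
+ 0x6743 = 0x41ba
+ 0x37e8 = 0x79a2
+ 0x0118 = 0x7aba
One's complement: ~0x7aba
Checksum = 0x8545


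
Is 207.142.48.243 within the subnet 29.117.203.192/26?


Subnet network: 29.117.203.192
Test IP AND mask: 207.142.48.192
No, 207.142.48.243 is not in 29.117.203.192/26


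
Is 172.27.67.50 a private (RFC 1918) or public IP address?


RFC 1918 private ranges:
  10.0.0.0/8 (10.0.0.0 - 10.255.255.255)
  172.16.0.0/12 (172.16.0.0 - 172.31.255.255)
  192.168.0.0/16 (192.168.0.0 - 192.168.255.255)
Private (in 172.16.0.0/12)


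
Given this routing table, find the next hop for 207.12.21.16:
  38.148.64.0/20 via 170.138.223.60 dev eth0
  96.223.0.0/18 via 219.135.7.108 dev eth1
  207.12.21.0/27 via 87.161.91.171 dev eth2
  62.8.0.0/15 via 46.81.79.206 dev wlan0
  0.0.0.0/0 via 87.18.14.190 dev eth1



Longest prefix match for 207.12.21.16:
  /20 38.148.64.0: no
  /18 96.223.0.0: no
  /27 207.12.21.0: MATCH
  /15 62.8.0.0: no
  /0 0.0.0.0: MATCH
Selected: next-hop 87.161.91.171 via eth2 (matched /27)


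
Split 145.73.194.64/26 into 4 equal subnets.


New prefix = 26 + 2 = 28
Each subnet has 16 addresses
  145.73.194.64/28
  145.73.194.80/28
  145.73.194.96/28
  145.73.194.112/28
Subnets: 145.73.194.64/28, 145.73.194.80/28, 145.73.194.96/28, 145.73.194.112/28


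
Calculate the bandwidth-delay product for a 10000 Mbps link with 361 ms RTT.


BDP = bandwidth * RTT
= 10000 Mbps * 361 ms
= 10000 * 1e6 * 361 / 1000 bits
= 3610000000 bits
= 451250000 bytes
= 440673.8281 KB
BDP = 3610000000 bits (451250000 bytes)


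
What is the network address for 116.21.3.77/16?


IP:   01110100.00010101.00000011.01001101
Mask: 11111111.11111111.00000000.00000000
AND operation:
Net:  01110100.00010101.00000000.00000000
Network: 116.21.0.0/16


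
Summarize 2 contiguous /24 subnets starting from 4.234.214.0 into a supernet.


Original prefix: /24
Number of subnets: 2 = 2^1
New prefix = 24 - 1 = 23
Supernet: 4.234.214.0/23


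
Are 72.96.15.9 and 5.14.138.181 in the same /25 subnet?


Mask: 255.255.255.128
72.96.15.9 AND mask = 72.96.15.0
5.14.138.181 AND mask = 5.14.138.128
No, different subnets (72.96.15.0 vs 5.14.138.128)


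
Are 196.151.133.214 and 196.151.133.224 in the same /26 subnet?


Mask: 255.255.255.192
196.151.133.214 AND mask = 196.151.133.192
196.151.133.224 AND mask = 196.151.133.192
Yes, same subnet (196.151.133.192)


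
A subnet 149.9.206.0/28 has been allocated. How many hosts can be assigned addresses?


Host bits = 32 - 28 = 4
Total addresses = 2^4 = 16
Usable = total - 2 (network and broadcast)
Usable hosts: 14


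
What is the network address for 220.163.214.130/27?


IP:   11011100.10100011.11010110.10000010
Mask: 11111111.11111111.11111111.11100000
AND operation:
Net:  11011100.10100011.11010110.10000000
Network: 220.163.214.128/27


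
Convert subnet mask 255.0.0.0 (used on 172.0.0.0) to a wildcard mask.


Subnet mask: 255.0.0.0
Wildcard = 255.255.255.255 - subnet mask
255 - 255 = 0
255 - 0 = 255
255 - 0 = 255
255 - 0 = 255
Wildcard: 0.255.255.255


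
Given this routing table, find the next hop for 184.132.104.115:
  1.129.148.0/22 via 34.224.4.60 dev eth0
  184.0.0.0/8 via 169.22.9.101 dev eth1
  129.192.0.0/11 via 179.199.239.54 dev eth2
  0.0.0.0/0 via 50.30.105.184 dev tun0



Longest prefix match for 184.132.104.115:
  /22 1.129.148.0: no
  /8 184.0.0.0: MATCH
  /11 129.192.0.0: no
  /0 0.0.0.0: MATCH
Selected: next-hop 169.22.9.101 via eth1 (matched /8)


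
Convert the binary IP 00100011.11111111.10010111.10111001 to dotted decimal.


00100011 = 35
11111111 = 255
10010111 = 151
10111001 = 185
IP: 35.255.151.185


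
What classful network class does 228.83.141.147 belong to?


First octet: 228
Binary: 11100100
1110xxxx -> Class D (224-239)
Class D (multicast), default mask N/A


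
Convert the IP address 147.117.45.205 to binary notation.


147 = 10010011
117 = 01110101
45 = 00101101
205 = 11001101
Binary: 10010011.01110101.00101101.11001101


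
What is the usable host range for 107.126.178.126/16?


Network: 107.126.0.0
Broadcast: 107.126.255.255
First usable = network + 1
Last usable = broadcast - 1
Range: 107.126.0.1 to 107.126.255.254


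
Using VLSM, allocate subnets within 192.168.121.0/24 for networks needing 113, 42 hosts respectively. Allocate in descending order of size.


113 hosts -> /25 (126 usable): 192.168.121.0/25
42 hosts -> /26 (62 usable): 192.168.121.128/26
Allocation: 192.168.121.0/25 (113 hosts, 126 usable); 192.168.121.128/26 (42 hosts, 62 usable)


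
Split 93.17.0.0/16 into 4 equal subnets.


New prefix = 16 + 2 = 18
Each subnet has 16384 addresses
  93.17.0.0/18
  93.17.64.0/18
  93.17.128.0/18
  93.17.192.0/18
Subnets: 93.17.0.0/18, 93.17.64.0/18, 93.17.128.0/18, 93.17.192.0/18


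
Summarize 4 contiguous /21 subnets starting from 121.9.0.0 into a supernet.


Original prefix: /21
Number of subnets: 4 = 2^2
New prefix = 21 - 2 = 19
Supernet: 121.9.0.0/19


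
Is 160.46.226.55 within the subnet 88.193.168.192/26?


Subnet network: 88.193.168.192
Test IP AND mask: 160.46.226.0
No, 160.46.226.55 is not in 88.193.168.192/26


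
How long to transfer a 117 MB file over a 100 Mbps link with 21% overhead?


Effective throughput = 100 * (1 - 21/100) = 79 Mbps
File size in Mb = 117 * 8 = 936 Mb
Time = 936 / 79
Time = 11.8481 seconds


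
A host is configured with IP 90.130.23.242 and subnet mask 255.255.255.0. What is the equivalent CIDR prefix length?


Binary: 11111111.11111111.11111111.00000000
Count leading 1s
Prefix: /24


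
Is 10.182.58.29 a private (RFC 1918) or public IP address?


RFC 1918 private ranges:
  10.0.0.0/8 (10.0.0.0 - 10.255.255.255)
  172.16.0.0/12 (172.16.0.0 - 172.31.255.255)
  192.168.0.0/16 (192.168.0.0 - 192.168.255.255)
Private (in 10.0.0.0/8)


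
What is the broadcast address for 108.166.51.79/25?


Network: 108.166.51.0/25
Host bits = 7
Set all host bits to 1:
Broadcast: 108.166.51.127


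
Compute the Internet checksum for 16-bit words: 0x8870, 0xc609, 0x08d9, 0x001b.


Sum all words (with carry folding):
+ 0x8870 = 0x8870
+ 0xc609 = 0x4e7a
+ 0x08d9 = 0x5753
+ 0x001b = 0x576e
One's complement: ~0x576e
Checksum = 0xa891


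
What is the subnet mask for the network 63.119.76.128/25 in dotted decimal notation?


/25 means 25 network bits, 7 host bits
Binary: 11111111111111111111111110000000
Mask: 255.255.255.128


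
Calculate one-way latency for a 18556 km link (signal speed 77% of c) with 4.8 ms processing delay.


Speed = 0.77 * 3e5 km/s = 231000 km/s
Propagation delay = 18556 / 231000 = 0.0803 s = 80.329 ms
Processing delay = 4.8 ms
Total one-way latency = 85.129 ms


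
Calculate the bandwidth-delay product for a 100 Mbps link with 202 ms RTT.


BDP = bandwidth * RTT
= 100 Mbps * 202 ms
= 100 * 1e6 * 202 / 1000 bits
= 20200000 bits
= 2525000 bytes
= 2465.8203 KB
BDP = 20200000 bits (2525000 bytes)


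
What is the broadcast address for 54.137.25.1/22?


Network: 54.137.24.0/22
Host bits = 10
Set all host bits to 1:
Broadcast: 54.137.27.255


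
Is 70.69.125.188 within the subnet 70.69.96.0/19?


Subnet network: 70.69.96.0
Test IP AND mask: 70.69.96.0
Yes, 70.69.125.188 is in 70.69.96.0/19


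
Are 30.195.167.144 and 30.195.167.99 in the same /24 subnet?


Mask: 255.255.255.0
30.195.167.144 AND mask = 30.195.167.0
30.195.167.99 AND mask = 30.195.167.0
Yes, same subnet (30.195.167.0)


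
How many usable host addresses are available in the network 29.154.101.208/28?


Host bits = 32 - 28 = 4
Total addresses = 2^4 = 16
Usable = total - 2 (network and broadcast)
Usable hosts: 14


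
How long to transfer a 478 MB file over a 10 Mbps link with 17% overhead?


Effective throughput = 10 * (1 - 17/100) = 8.3 Mbps
File size in Mb = 478 * 8 = 3824 Mb
Time = 3824 / 8.3
Time = 460.7229 seconds


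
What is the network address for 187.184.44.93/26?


IP:   10111011.10111000.00101100.01011101
Mask: 11111111.11111111.11111111.11000000
AND operation:
Net:  10111011.10111000.00101100.01000000
Network: 187.184.44.64/26


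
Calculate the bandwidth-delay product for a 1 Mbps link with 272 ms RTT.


BDP = bandwidth * RTT
= 1 Mbps * 272 ms
= 1 * 1e6 * 272 / 1000 bits
= 272000 bits
= 34000 bytes
= 33.2031 KB
BDP = 272000 bits (34000 bytes)


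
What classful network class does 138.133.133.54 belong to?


First octet: 138
Binary: 10001010
10xxxxxx -> Class B (128-191)
Class B, default mask 255.255.0.0 (/16)


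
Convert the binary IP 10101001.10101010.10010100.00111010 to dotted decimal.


10101001 = 169
10101010 = 170
10010100 = 148
00111010 = 58
IP: 169.170.148.58


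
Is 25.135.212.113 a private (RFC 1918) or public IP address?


RFC 1918 private ranges:
  10.0.0.0/8 (10.0.0.0 - 10.255.255.255)
  172.16.0.0/12 (172.16.0.0 - 172.31.255.255)
  192.168.0.0/16 (192.168.0.0 - 192.168.255.255)
Public (not in any RFC 1918 range)


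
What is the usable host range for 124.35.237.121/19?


Network: 124.35.224.0
Broadcast: 124.35.255.255
First usable = network + 1
Last usable = broadcast - 1
Range: 124.35.224.1 to 124.35.255.254


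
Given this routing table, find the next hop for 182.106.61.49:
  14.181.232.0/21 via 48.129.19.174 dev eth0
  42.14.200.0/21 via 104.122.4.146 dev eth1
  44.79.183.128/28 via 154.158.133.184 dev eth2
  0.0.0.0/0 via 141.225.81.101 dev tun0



Longest prefix match for 182.106.61.49:
  /21 14.181.232.0: no
  /21 42.14.200.0: no
  /28 44.79.183.128: no
  /0 0.0.0.0: MATCH
Selected: next-hop 141.225.81.101 via tun0 (matched /0)


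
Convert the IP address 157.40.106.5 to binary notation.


157 = 10011101
40 = 00101000
106 = 01101010
5 = 00000101
Binary: 10011101.00101000.01101010.00000101


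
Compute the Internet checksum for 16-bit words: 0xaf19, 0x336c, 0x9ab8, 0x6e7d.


Sum all words (with carry folding):
+ 0xaf19 = 0xaf19
+ 0x336c = 0xe285
+ 0x9ab8 = 0x7d3e
+ 0x6e7d = 0xebbb
One's complement: ~0xebbb
Checksum = 0x1444


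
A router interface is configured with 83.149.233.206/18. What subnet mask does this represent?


/18 means 18 network bits, 14 host bits
Binary: 11111111111111111100000000000000
Mask: 255.255.192.0


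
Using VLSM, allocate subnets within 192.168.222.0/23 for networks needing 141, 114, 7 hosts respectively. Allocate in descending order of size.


141 hosts -> /24 (254 usable): 192.168.222.0/24
114 hosts -> /25 (126 usable): 192.168.223.0/25
7 hosts -> /28 (14 usable): 192.168.223.128/28
Allocation: 192.168.222.0/24 (141 hosts, 254 usable); 192.168.223.0/25 (114 hosts, 126 usable); 192.168.223.128/28 (7 hosts, 14 usable)


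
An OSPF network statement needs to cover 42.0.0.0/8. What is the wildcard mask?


Subnet mask: 255.0.0.0
Wildcard = 255.255.255.255 - subnet mask
255 - 255 = 0
255 - 0 = 255
255 - 0 = 255
255 - 0 = 255
Wildcard: 0.255.255.255


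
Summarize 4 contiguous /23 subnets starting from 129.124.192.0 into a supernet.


Original prefix: /23
Number of subnets: 4 = 2^2
New prefix = 23 - 2 = 21
Supernet: 129.124.192.0/21


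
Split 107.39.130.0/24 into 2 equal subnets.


New prefix = 24 + 1 = 25
Each subnet has 128 addresses
  107.39.130.0/25
  107.39.130.128/25
Subnets: 107.39.130.0/25, 107.39.130.128/25


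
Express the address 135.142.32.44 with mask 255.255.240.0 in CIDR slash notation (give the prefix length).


Binary: 11111111.11111111.11110000.00000000
Count leading 1s
Prefix: /20


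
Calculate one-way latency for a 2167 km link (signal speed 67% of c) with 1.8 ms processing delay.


Speed = 0.67 * 3e5 km/s = 201000 km/s
Propagation delay = 2167 / 201000 = 0.0108 s = 10.7811 ms
Processing delay = 1.8 ms
Total one-way latency = 12.5811 ms


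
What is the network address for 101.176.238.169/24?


IP:   01100101.10110000.11101110.10101001
Mask: 11111111.11111111.11111111.00000000
AND operation:
Net:  01100101.10110000.11101110.00000000
Network: 101.176.238.0/24


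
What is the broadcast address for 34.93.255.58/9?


Network: 34.0.0.0/9
Host bits = 23
Set all host bits to 1:
Broadcast: 34.127.255.255


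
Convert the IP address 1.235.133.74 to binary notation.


1 = 00000001
235 = 11101011
133 = 10000101
74 = 01001010
Binary: 00000001.11101011.10000101.01001010


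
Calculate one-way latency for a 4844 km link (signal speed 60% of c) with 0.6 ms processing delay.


Speed = 0.6 * 3e5 km/s = 180000 km/s
Propagation delay = 4844 / 180000 = 0.0269 s = 26.9111 ms
Processing delay = 0.6 ms
Total one-way latency = 27.5111 ms


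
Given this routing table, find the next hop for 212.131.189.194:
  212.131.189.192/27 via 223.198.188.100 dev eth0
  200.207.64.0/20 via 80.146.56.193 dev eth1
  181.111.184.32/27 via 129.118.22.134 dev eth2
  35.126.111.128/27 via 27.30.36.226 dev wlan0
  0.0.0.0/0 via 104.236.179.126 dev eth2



Longest prefix match for 212.131.189.194:
  /27 212.131.189.192: MATCH
  /20 200.207.64.0: no
  /27 181.111.184.32: no
  /27 35.126.111.128: no
  /0 0.0.0.0: MATCH
Selected: next-hop 223.198.188.100 via eth0 (matched /27)


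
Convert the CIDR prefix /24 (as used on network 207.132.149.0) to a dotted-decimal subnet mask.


/24 means 24 network bits, 8 host bits
Binary: 11111111111111111111111100000000
Mask: 255.255.255.0


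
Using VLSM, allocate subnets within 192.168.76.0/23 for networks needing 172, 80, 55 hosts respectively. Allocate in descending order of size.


172 hosts -> /24 (254 usable): 192.168.76.0/24
80 hosts -> /25 (126 usable): 192.168.77.0/25
55 hosts -> /26 (62 usable): 192.168.77.128/26
Allocation: 192.168.76.0/24 (172 hosts, 254 usable); 192.168.77.0/25 (80 hosts, 126 usable); 192.168.77.128/26 (55 hosts, 62 usable)


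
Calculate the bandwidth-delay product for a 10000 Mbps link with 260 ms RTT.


BDP = bandwidth * RTT
= 10000 Mbps * 260 ms
= 10000 * 1e6 * 260 / 1000 bits
= 2600000000 bits
= 325000000 bytes
= 317382.8125 KB
BDP = 2600000000 bits (325000000 bytes)


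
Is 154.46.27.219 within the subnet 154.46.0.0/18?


Subnet network: 154.46.0.0
Test IP AND mask: 154.46.0.0
Yes, 154.46.27.219 is in 154.46.0.0/18


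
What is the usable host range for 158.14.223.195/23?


Network: 158.14.222.0
Broadcast: 158.14.223.255
First usable = network + 1
Last usable = broadcast - 1
Range: 158.14.222.1 to 158.14.223.254


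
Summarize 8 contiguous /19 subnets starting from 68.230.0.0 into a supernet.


Original prefix: /19
Number of subnets: 8 = 2^3
New prefix = 19 - 3 = 16
Supernet: 68.230.0.0/16


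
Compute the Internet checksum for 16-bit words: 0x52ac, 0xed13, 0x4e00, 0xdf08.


Sum all words (with carry folding):
+ 0x52ac = 0x52ac
+ 0xed13 = 0x3fc0
+ 0x4e00 = 0x8dc0
+ 0xdf08 = 0x6cc9
One's complement: ~0x6cc9
Checksum = 0x9336


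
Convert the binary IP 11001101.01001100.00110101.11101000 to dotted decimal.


11001101 = 205
01001100 = 76
00110101 = 53
11101000 = 232
IP: 205.76.53.232


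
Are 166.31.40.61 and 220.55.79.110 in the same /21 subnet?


Mask: 255.255.248.0
166.31.40.61 AND mask = 166.31.40.0
220.55.79.110 AND mask = 220.55.72.0
No, different subnets (166.31.40.0 vs 220.55.72.0)


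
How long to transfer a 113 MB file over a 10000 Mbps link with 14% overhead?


Effective throughput = 10000 * (1 - 14/100) = 8600 Mbps
File size in Mb = 113 * 8 = 904 Mb
Time = 904 / 8600
Time = 0.1051 seconds


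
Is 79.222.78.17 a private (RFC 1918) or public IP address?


RFC 1918 private ranges:
  10.0.0.0/8 (10.0.0.0 - 10.255.255.255)
  172.16.0.0/12 (172.16.0.0 - 172.31.255.255)
  192.168.0.0/16 (192.168.0.0 - 192.168.255.255)
Public (not in any RFC 1918 range)


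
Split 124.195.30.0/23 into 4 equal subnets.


New prefix = 23 + 2 = 25
Each subnet has 128 addresses
  124.195.30.0/25
  124.195.30.128/25
  124.195.31.0/25
  124.195.31.128/25
Subnets: 124.195.30.0/25, 124.195.30.128/25, 124.195.31.0/25, 124.195.31.128/25


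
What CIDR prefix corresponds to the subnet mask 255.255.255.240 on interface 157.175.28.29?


Binary: 11111111.11111111.11111111.11110000
Count leading 1s
Prefix: /28


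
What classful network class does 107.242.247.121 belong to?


First octet: 107
Binary: 01101011
0xxxxxxx -> Class A (1-126)
Class A, default mask 255.0.0.0 (/8)


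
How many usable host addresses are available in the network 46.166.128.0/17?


Host bits = 32 - 17 = 15
Total addresses = 2^15 = 32768
Usable = total - 2 (network and broadcast)
Usable hosts: 32766


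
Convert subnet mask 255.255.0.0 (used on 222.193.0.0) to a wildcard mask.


Subnet mask: 255.255.0.0
Wildcard = 255.255.255.255 - subnet mask
255 - 255 = 0
255 - 255 = 0
255 - 0 = 255
255 - 0 = 255
Wildcard: 0.0.255.255


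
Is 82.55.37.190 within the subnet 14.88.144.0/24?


Subnet network: 14.88.144.0
Test IP AND mask: 82.55.37.0
No, 82.55.37.190 is not in 14.88.144.0/24


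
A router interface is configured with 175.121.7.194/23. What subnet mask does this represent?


/23 means 23 network bits, 9 host bits
Binary: 11111111111111111111111000000000
Mask: 255.255.254.0


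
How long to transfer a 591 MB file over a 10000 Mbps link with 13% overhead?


Effective throughput = 10000 * (1 - 13/100) = 8700 Mbps
File size in Mb = 591 * 8 = 4728 Mb
Time = 4728 / 8700
Time = 0.5434 seconds


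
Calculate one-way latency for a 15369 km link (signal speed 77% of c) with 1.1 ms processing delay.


Speed = 0.77 * 3e5 km/s = 231000 km/s
Propagation delay = 15369 / 231000 = 0.0665 s = 66.5325 ms
Processing delay = 1.1 ms
Total one-way latency = 67.6325 ms


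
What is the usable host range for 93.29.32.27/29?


Network: 93.29.32.24
Broadcast: 93.29.32.31
First usable = network + 1
Last usable = broadcast - 1
Range: 93.29.32.25 to 93.29.32.30


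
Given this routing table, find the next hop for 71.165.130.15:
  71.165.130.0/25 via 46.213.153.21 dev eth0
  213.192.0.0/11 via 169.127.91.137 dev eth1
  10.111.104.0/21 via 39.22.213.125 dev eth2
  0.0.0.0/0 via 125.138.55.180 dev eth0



Longest prefix match for 71.165.130.15:
  /25 71.165.130.0: MATCH
  /11 213.192.0.0: no
  /21 10.111.104.0: no
  /0 0.0.0.0: MATCH
Selected: next-hop 46.213.153.21 via eth0 (matched /25)


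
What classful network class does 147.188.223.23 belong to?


First octet: 147
Binary: 10010011
10xxxxxx -> Class B (128-191)
Class B, default mask 255.255.0.0 (/16)


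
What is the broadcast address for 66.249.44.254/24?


Network: 66.249.44.0/24
Host bits = 8
Set all host bits to 1:
Broadcast: 66.249.44.255


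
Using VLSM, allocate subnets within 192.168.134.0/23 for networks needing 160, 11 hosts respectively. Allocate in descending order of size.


160 hosts -> /24 (254 usable): 192.168.134.0/24
11 hosts -> /28 (14 usable): 192.168.135.0/28
Allocation: 192.168.134.0/24 (160 hosts, 254 usable); 192.168.135.0/28 (11 hosts, 14 usable)


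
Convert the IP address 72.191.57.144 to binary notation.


72 = 01001000
191 = 10111111
57 = 00111001
144 = 10010000
Binary: 01001000.10111111.00111001.10010000


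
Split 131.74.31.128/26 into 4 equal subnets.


New prefix = 26 + 2 = 28
Each subnet has 16 addresses
  131.74.31.128/28
  131.74.31.144/28
  131.74.31.160/28
  131.74.31.176/28
Subnets: 131.74.31.128/28, 131.74.31.144/28, 131.74.31.160/28, 131.74.31.176/28


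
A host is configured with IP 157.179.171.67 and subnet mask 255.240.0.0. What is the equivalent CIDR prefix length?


Binary: 11111111.11110000.00000000.00000000
Count leading 1s
Prefix: /12


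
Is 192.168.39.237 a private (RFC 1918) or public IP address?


RFC 1918 private ranges:
  10.0.0.0/8 (10.0.0.0 - 10.255.255.255)
  172.16.0.0/12 (172.16.0.0 - 172.31.255.255)
  192.168.0.0/16 (192.168.0.0 - 192.168.255.255)
Private (in 192.168.0.0/16)


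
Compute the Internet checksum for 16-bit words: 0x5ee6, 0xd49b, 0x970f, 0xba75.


Sum all words (with carry folding):
+ 0x5ee6 = 0x5ee6
+ 0xd49b = 0x3382
+ 0x970f = 0xca91
+ 0xba75 = 0x8507
One's complement: ~0x8507
Checksum = 0x7af8


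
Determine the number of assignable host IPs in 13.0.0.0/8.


Host bits = 32 - 8 = 24
Total addresses = 2^24 = 16777216
Usable = total - 2 (network and broadcast)
Usable hosts: 16777214


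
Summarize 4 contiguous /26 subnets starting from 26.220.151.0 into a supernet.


Original prefix: /26
Number of subnets: 4 = 2^2
New prefix = 26 - 2 = 24
Supernet: 26.220.151.0/24


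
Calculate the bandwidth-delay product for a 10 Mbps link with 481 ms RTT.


BDP = bandwidth * RTT
= 10 Mbps * 481 ms
= 10 * 1e6 * 481 / 1000 bits
= 4810000 bits
= 601250 bytes
= 587.1582 KB
BDP = 4810000 bits (601250 bytes)


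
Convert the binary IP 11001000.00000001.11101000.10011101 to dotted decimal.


11001000 = 200
00000001 = 1
11101000 = 232
10011101 = 157
IP: 200.1.232.157


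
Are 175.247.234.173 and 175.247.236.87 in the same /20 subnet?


Mask: 255.255.240.0
175.247.234.173 AND mask = 175.247.224.0
175.247.236.87 AND mask = 175.247.224.0
Yes, same subnet (175.247.224.0)


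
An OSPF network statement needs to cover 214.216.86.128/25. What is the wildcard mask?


Subnet mask: 255.255.255.128
Wildcard = 255.255.255.255 - subnet mask
255 - 255 = 0
255 - 255 = 0
255 - 255 = 0
255 - 128 = 127
Wildcard: 0.0.0.127


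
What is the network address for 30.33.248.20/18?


IP:   00011110.00100001.11111000.00010100
Mask: 11111111.11111111.11000000.00000000
AND operation:
Net:  00011110.00100001.11000000.00000000
Network: 30.33.192.0/18


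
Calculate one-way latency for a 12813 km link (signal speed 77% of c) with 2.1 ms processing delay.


Speed = 0.77 * 3e5 km/s = 231000 km/s
Propagation delay = 12813 / 231000 = 0.0555 s = 55.4675 ms
Processing delay = 2.1 ms
Total one-way latency = 57.5675 ms


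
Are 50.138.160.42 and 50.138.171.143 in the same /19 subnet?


Mask: 255.255.224.0
50.138.160.42 AND mask = 50.138.160.0
50.138.171.143 AND mask = 50.138.160.0
Yes, same subnet (50.138.160.0)
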